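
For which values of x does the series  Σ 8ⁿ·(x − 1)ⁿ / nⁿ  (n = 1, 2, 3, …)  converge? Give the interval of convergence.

By the Cauchy root test, |a_n|^(1/n) = 8/n → 0.
Since the n-th root of |a_n| tends to 0, the series converges for all real x; R = ∞.

(−∞, ∞)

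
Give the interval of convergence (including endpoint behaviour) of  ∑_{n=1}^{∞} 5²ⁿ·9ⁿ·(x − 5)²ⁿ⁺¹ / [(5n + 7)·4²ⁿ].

(71/15, 79/15)

By the ratio test, |a_{n+1}/a_n| = [(5n + 7)/(5(n+1) + 7)] · 25·9/16 → 225/16.
Since the exponent of (x − 5) increases by 2 each term, convergence requires |x − 5|² < 16/225, hence R = 4/15.
Check x = 79/15: comparison with the harmonic series Σ 1/n shows the series diverges.
Endpoint x = 71/15: comparison with the harmonic series Σ 1/n shows the series diverges.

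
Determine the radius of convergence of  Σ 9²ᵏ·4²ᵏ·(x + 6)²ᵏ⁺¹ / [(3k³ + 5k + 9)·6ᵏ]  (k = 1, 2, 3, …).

Apply the ratio test: |a_{k+1}| / |a_k| = [(3k³ + 5k + 9)/(3(k+1)³ + 5(k+1) + 9)] · 81·16/6, which tends to 216 as k → ∞.
Since the exponent of (x + 6) increases by 2 each term, convergence requires |x + 6|² < 1/216, hence R = √6/36.

R = √6/36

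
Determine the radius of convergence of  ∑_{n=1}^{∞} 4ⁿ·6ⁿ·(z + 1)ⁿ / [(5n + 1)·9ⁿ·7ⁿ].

R = 21/8

Apply the ratio test: |a_{n+1}| / |a_n| = [(5n + 1)/(5(n+1) + 1)] · 4·6/(9·7), which tends to 8/21 as n → ∞.
Convergence for |z + 1| · 8/21 < 1, i.e. |z + 1| < 21/8. So R = 21/8.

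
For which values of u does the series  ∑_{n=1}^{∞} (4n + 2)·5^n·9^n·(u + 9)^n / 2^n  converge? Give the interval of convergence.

(-407/45, -403/45)

Apply the ratio test: |a_{n+1}| / |a_n| = [(4(n+1) + 2)/(4n + 2)] · 5·9/2, which tends to 45/2 as n → ∞.
Hence the series converges for |u + 9| < 1/(45/2) = 2/45, so the radius of convergence is 2/45.
Endpoint u = -403/45: the terms do not tend to 0, so the series diverges.
When u = -407/45, the terms have absolute value of order n, which does not tend to 0, so the series diverges by the divergence test.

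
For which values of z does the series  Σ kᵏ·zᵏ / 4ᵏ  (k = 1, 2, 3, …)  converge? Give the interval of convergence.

Applying the root test, |a_k|^(1/k) = k/4 → ∞.
The root grows without bound, so R = 0 (convergence only at z = 0).

{0}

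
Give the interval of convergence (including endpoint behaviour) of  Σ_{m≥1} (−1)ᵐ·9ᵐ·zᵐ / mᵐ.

(−∞, ∞)

Applying the root test, |a_m|^(1/m) = 9/m → 0.
The limit is 0 for every z, so R = ∞.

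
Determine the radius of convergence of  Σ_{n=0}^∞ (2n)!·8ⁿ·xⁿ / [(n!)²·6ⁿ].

R = 3/16

Apply the ratio test: |a_{n+1}| / |a_n| = (2n+1)·(2n+2)/(n+1)² · 8/6, which tends to 16/3 as n → ∞.
Hence the series converges for |x| < 1/(16/3) = 3/16, so the radius of convergence is 3/16.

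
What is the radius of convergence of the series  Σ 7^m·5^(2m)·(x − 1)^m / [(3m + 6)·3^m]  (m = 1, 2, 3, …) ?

R = 3/175

Apply the ratio test: |a_{m+1}| / |a_m| = [(3m + 6)/(3(m+1) + 6)] · 7·25/3, which tends to 175/3 as m → ∞.
The series converges when 175/3 · |x − 1| < 1, giving R = 3/175.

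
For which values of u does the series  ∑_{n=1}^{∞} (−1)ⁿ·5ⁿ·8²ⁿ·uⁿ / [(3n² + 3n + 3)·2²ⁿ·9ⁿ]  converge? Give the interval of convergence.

Ratio test: |a_{n+1}/a_n| = [(3n² + 3n + 3)/(3(n+1)² + 3(n+1) + 3)] · 5·64/(4·9) → 80/9 as n → ∞.
Hence the series converges for |u| < 1/(80/9) = 9/80, so the radius of convergence is 9/80.
Endpoint u = 9/80: absolute convergence follows by limit comparison with Σ 1/n².
Endpoint u = -9/80: the terms are on the order of 1/n², so the series converges absolutely by comparison with the p-series (p = 2 > 1).

[-9/80, 9/80]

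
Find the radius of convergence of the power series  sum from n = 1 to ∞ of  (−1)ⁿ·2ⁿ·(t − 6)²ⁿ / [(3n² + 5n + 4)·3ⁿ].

Ratio test: |a_{n+1}/a_n| = [(3n² + 5n + 4)/(3(n+1)² + 5(n+1) + 4)] · 2/3 → 2/3 as n → ∞.
Since the exponent of (t − 6) increases by 2 each term, convergence requires |t − 6|² < 3/2, hence R = √6/2.

R = √6/2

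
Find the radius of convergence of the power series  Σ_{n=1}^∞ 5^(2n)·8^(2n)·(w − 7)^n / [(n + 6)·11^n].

R = 11/1600

Ratio test: |a_{n+1}/a_n| = [(n + 6)/((n+1) + 6)] · 25·64/11 → 1600/11 as n → ∞.
The series converges when 1600/11 · |w − 7| < 1, giving R = 11/1600.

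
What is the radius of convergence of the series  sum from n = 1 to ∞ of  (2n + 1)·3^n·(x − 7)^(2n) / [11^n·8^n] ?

R = 2√66/3

The ratio of consecutive coefficients is [(2(n+1) + 1)/(2n + 1)] · 3/(11·8) → 3/88.
Writing y = (x − 7)², the series in y has radius 88/3, so |x − 7| < √(88/3) and R = 2√66/3.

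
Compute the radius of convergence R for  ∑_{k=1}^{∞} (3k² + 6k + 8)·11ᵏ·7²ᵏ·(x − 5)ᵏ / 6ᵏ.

R = 6/539

The ratio of consecutive coefficients is [(3(k+1)² + 6(k+1) + 8)/(3k² + 6k + 8)] · 11·49/6 → 539/6.
Convergence for |x − 5| · 539/6 < 1, i.e. |x − 5| < 6/539. So R = 6/539.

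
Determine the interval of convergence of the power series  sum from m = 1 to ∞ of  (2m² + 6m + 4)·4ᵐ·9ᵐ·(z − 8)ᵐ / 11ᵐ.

(277/36, 299/36)

Ratio test: |a_{m+1}/a_m| = [(2(m+1)² + 6(m+1) + 4)/(2m² + 6m + 4)] · 4·9/11 → 36/11 as m → ∞.
Hence the series converges for |z − 8| < 1/(36/11) = 11/36, so the radius of convergence is 11/36.
Endpoint z = 299/36: the terms have absolute value of order m², which does not tend to 0, so the series diverges by the divergence test.
Check z = 277/36: the terms do not tend to 0, so the series diverges.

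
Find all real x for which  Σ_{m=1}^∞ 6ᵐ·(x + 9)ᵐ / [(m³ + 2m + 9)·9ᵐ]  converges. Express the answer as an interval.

The ratio of consecutive coefficients is [(m³ + 2m + 9)/((m+1)³ + 2(m+1) + 9)] · 6/9 → 2/3.
Convergence for |x + 9| · 2/3 < 1, i.e. |x + 9| < 3/2. So R = 3/2.
When x = -15/2, absolute convergence follows by limit comparison with Σ 1/m³.
At x = -21/2: the series is dominated by a constant times Σ 1/m³, which converges (p = 3 > 1).

[-21/2, -15/2]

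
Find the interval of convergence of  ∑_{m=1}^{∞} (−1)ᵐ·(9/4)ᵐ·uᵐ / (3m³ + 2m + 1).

[-4/9, 4/9]

Ratio test: |a_{m+1}/a_m| = [(3m³ + 2m + 1)/(3(m+1)³ + 2(m+1) + 1)] · 9/4 → 9/4 as m → ∞.
Convergence for |u| · 9/4 < 1, i.e. |u| < 4/9. So R = 4/9.
Endpoint u = 4/9: the terms are on the order of 1/m³, so the series converges absolutely by comparison with the p-series (p = 3 > 1).
At u = -4/9: the series is dominated by a constant times Σ 1/m³, which converges (p = 3 > 1).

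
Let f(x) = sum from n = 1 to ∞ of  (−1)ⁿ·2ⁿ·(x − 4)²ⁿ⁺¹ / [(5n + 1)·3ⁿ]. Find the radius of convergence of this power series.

R = √6/2

Ratio test: |a_{n+1}/a_n| = [(5n + 1)/(5(n+1) + 1)] · 2/3 → 2/3 as n → ∞.
Writing y = (x − 4)², the series in y has radius 3/2, so |x − 4| < √(3/2) and R = √6/2.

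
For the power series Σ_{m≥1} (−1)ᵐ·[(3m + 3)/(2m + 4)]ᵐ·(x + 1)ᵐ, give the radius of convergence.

R = 2/3

Applying the root test, |a_m|^(1/m) = (3m + 3)/(2m + 4) → 3/2.
Convergence for |x + 1| · 3/2 < 1, i.e. |x + 1| < 2/3. So R = 2/3.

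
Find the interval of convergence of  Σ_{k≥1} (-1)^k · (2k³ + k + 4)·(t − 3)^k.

By the ratio test, |a_{k+1}/a_k| = (2(k+1)³ + (k+1) + 4)/(2k³ + k + 4) → 1.
So the series converges when |t − 3| < 1 and diverges when |t − 3| > 1; R = 1.
When t = 4, the terms have absolute value of order k³, which does not tend to 0, so the series diverges by the divergence test.
Check t = 2: the terms do not tend to 0, so the series diverges.

(2, 4)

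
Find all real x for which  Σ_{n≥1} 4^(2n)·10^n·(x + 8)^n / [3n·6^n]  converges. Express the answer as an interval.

[-643/80, -637/80)

Apply the ratio test: |a_{n+1}| / |a_n| = [3n/3(n+1)] · 16·10/6, which tends to 80/3 as n → ∞.
Thus R = 1/(80/3) = 3/80.
Endpoint x = -637/80: the terms are asymptotic to a nonzero constant times 1/n, so the series diverges by limit comparison with Σ 1/n.
Endpoint x = -643/80: the terms alternate in sign and decrease monotonically to 0 in absolute value (size ~ c/n), so the alternating series test gives convergence.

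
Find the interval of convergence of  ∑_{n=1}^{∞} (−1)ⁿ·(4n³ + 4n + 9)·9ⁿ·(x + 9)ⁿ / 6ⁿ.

(-29/3, -25/3)

By the ratio test, |a_{n+1}/a_n| = [(4(n+1)³ + 4(n+1) + 9)/(4n³ + 4n + 9)] · 9/6 → 3/2.
The series converges when 3/2 · |x + 9| < 1, giving R = 2/3.
Endpoint x = -25/3: the terms have absolute value of order n³, which does not tend to 0, so the series diverges by the divergence test.
Check x = -29/3: the n-th term does not approach 0; divergence by the term test.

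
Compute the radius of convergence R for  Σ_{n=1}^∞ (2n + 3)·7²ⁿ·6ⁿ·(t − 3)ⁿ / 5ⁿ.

Ratio test: |a_{n+1}/a_n| = [(2(n+1) + 3)/(2n + 3)] · 49·6/5 → 294/5 as n → ∞.
Thus R = 1/(294/5) = 5/294.

R = 5/294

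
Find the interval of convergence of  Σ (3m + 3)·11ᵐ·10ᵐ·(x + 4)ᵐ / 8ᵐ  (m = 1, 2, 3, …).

(-224/55, -216/55)

By the ratio test, |a_{m+1}/a_m| = [(3(m+1) + 3)/(3m + 3)] · 11·10/8 → 55/4.
The series converges when 55/4 · |x + 4| < 1, giving R = 4/55.
Check x = -216/55: the m-th term does not approach 0; divergence by the term test.
Check x = -224/55: the terms have absolute value of order m, which does not tend to 0, so the series diverges by the divergence test.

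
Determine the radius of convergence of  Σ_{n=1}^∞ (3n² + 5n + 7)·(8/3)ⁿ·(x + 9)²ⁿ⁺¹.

R = √6/4

The ratio of consecutive coefficients is [(3(n+1)² + 5(n+1) + 7)/(3n² + 5n + 7)] · 8/3 → 8/3.
Writing y = (x + 9)², the series in y has radius 3/8, so |x + 9| < √(3/8) and R = √6/4.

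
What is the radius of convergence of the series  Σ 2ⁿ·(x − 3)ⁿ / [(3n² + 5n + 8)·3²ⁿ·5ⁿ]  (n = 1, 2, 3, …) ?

The ratio of consecutive coefficients is [(3n² + 5n + 8)/(3(n+1)² + 5(n+1) + 8)] · 2/(9·5) → 2/45.
Thus R = 1/(2/45) = 45/2.

R = 45/2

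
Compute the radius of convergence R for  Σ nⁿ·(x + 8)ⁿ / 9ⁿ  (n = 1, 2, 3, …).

R = 0

Root test: |a_n|^(1/n) = n/9 → ∞.
The root grows without bound, so R = 0 (convergence only at x = -8).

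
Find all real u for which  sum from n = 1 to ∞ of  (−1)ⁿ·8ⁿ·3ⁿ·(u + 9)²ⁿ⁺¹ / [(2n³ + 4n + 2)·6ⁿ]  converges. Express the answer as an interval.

[-19/2, -17/2]

Ratio test: |a_{n+1}/a_n| = [(2n³ + 4n + 2)/(2(n+1)³ + 4(n+1) + 2)] · 8·3/6 → 4 as n → ∞.
Since the exponent of (u + 9) increases by 2 each term, convergence requires |u + 9|² < 1/4, hence R = 1/2.
When u = -17/2, the series is dominated by a constant times Σ 1/n³, which converges (p = 3 > 1).
Check u = -19/2: the series is dominated by a constant times Σ 1/n³, which converges (p = 3 > 1).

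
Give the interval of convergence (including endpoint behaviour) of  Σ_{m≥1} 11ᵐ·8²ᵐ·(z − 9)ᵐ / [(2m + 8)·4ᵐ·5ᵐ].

The ratio of consecutive coefficients is [(2m + 8)/(2(m+1) + 8)] · 11·64/(4·5) → 176/5.
Hence the series converges for |z − 9| < 1/(176/5) = 5/176, so the radius of convergence is 5/176.
When z = 1589/176, the terms are asymptotic to a nonzero constant times 1/m, so the series diverges by limit comparison with Σ 1/m.
When z = 1579/176, convergence follows from the alternating series test (terms decrease monotonically to 0).

[1579/176, 1589/176)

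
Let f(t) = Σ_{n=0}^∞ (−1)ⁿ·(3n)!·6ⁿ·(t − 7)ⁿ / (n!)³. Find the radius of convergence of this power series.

R = 1/162

Ratio test: |a_{n+1}/a_n| = (3n+1)·(3n+2)·(3n+3)/(n+1)³ · 6 → 162 as n → ∞.
Hence the series converges for |t − 7| < 1/(162) = 1/162, so the radius of convergence is 1/162.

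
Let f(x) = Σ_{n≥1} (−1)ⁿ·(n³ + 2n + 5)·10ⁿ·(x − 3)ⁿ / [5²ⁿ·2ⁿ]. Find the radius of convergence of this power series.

Ratio test: |a_{n+1}/a_n| = [((n+1)³ + 2(n+1) + 5)/(n³ + 2n + 5)] · 10/(25·2) → 1/5 as n → ∞.
The series converges when 1/5 · |x − 3| < 1, giving R = 5.

R = 5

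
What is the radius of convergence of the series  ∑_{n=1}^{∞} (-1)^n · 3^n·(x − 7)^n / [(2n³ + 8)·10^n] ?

Apply the ratio test: |a_{n+1}| / |a_n| = [(2n³ + 8)/(2(n+1)³ + 8)] · 3/10, which tends to 3/10 as n → ∞.
The series converges when 3/10 · |x − 7| < 1, giving R = 10/3.

R = 10/3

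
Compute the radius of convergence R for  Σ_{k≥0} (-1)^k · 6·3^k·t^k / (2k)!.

R = ∞

Ratio test: |a_{k+1}/a_k| = 6/6 · 3 · 1/[(2k+1)·(2k+2)] → 0 as k → ∞.
Since the limit is 0 < 1 for every t, the series converges on all of ℝ and R = ∞.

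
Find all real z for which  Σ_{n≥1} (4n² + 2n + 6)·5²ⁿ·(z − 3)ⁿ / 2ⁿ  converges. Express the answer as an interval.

(73/25, 77/25)

By the ratio test, |a_{n+1}/a_n| = [(4(n+1)² + 2(n+1) + 6)/(4n² + 2n + 6)] · 25/2 → 25/2.
Thus R = 1/(25/2) = 2/25.
At z = 77/25: the n-th term does not approach 0; divergence by the term test.
Endpoint z = 73/25: the terms have absolute value of order n², which does not tend to 0, so the series diverges by the divergence test.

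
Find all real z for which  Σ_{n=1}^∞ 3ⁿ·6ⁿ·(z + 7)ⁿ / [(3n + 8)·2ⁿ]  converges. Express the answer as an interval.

[-64/9, -62/9)

Ratio test: |a_{n+1}/a_n| = [(3n + 8)/(3(n+1) + 8)] · 3·6/2 → 9 as n → ∞.
Thus R = 1/(9) = 1/9.
At z = -62/9: the terms behave like c/n; limit comparison with the harmonic series gives divergence.
At z = -64/9: convergence follows from the alternating series test (terms decrease monotonically to 0).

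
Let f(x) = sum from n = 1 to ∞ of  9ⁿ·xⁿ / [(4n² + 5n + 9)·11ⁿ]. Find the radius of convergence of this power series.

Ratio test: |a_{n+1}/a_n| = [(4n² + 5n + 9)/(4(n+1)² + 5(n+1) + 9)] · 9/11 → 9/11 as n → ∞.
Thus R = 1/(9/11) = 11/9.

R = 11/9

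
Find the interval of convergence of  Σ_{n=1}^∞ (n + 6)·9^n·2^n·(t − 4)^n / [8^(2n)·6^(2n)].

The ratio of consecutive coefficients is [((n+1) + 6)/(n + 6)] · 9·2/(64·36) → 1/128.
The series converges when 1/128 · |t − 4| < 1, giving R = 128.
When t = 132, the terms do not tend to 0, so the series diverges.
Check t = -124: the terms do not tend to 0, so the series diverges.

(-124, 132)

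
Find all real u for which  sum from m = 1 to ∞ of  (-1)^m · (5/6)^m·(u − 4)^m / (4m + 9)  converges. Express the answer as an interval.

Apply the ratio test: |a_{m+1}| / |a_m| = [(4m + 9)/(4(m+1) + 9)] · 5/6, which tends to 5/6 as m → ∞.
Hence the series converges for |u − 4| < 1/(5/6) = 6/5, so the radius of convergence is 6/5.
Endpoint u = 26/5: the terms alternate in sign and decrease monotonically to 0 in absolute value (size ~ c/m), so the alternating series test gives convergence.
Check u = 14/5: the terms behave like c/m; limit comparison with the harmonic series gives divergence.

(14/5, 26/5]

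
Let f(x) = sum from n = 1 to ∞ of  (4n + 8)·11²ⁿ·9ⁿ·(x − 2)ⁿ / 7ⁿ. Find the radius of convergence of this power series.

Apply the ratio test: |a_{n+1}| / |a_n| = [(4(n+1) + 8)/(4n + 8)] · 121·9/7, which tends to 1089/7 as n → ∞.
Thus R = 1/(1089/7) = 7/1089.

R = 7/1089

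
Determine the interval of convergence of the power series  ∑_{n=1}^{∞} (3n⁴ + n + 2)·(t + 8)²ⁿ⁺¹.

By the ratio test, |a_{n+1}/a_n| = (3(n+1)⁴ + (n+1) + 2)/(3n⁴ + n + 2) → 1.
Successive powers of (t + 8) differ by 2, so the series converges when |t + 8|² · 1 < 1, i.e. |t + 8| < √(1) = 1. So R = 1.
Endpoint t = -7: the n-th term does not approach 0; divergence by the term test.
Check t = -9: the n-th term does not approach 0; divergence by the term test.

(-9, -7)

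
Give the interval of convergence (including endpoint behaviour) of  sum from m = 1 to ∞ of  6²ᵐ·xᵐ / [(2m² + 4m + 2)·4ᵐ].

Ratio test: |a_{m+1}/a_m| = [(2m² + 4m + 2)/(2(m+1)² + 4(m+1) + 2)] · 36/4 → 9 as m → ∞.
Thus R = 1/(9) = 1/9.
Check x = 1/9: the terms are on the order of 1/m², so the series converges absolutely by comparison with the p-series (p = 2 > 1).
At x = -1/9: the terms are on the order of 1/m², so the series converges absolutely by comparison with the p-series (p = 2 > 1).

[-1/9, 1/9]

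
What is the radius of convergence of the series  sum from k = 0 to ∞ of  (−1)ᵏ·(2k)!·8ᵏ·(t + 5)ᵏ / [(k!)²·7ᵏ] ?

Ratio test: |a_{k+1}/a_k| = (2k+1)·(2k+2)/(k+1)² · 8/7 → 32/7 as k → ∞.
The series converges when 32/7 · |t + 5| < 1, giving R = 7/32.

R = 7/32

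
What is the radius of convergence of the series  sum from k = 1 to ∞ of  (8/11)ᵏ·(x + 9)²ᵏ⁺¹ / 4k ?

Ratio test: |a_{k+1}/a_k| = [4k/4(k+1)] · 8/11 → 8/11 as k → ∞.
Successive powers of (x + 9) differ by 2, so the series converges when |x + 9|² · 8/11 < 1, i.e. |x + 9| < √(11/8). So R = √22/4.

R = √22/4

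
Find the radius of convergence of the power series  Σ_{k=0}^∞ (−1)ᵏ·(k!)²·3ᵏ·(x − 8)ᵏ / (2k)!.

R = 4/3

Ratio test: |a_{k+1}/a_k| = (k+1)²/[(2k+1)·(2k+2)] · 3 → 3/4 as k → ∞.
Thus R = 1/(3/4) = 4/3.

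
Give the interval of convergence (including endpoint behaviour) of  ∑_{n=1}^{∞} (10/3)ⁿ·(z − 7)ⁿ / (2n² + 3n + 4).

By the ratio test, |a_{n+1}/a_n| = [(2n² + 3n + 4)/(2(n+1)² + 3(n+1) + 4)] · 10/3 → 10/3.
The series converges when 10/3 · |z − 7| < 1, giving R = 3/10.
At z = 73/10: the series is dominated by a constant times Σ 1/n², which converges (p = 2 > 1).
Check z = 67/10: absolute convergence follows by limit comparison with Σ 1/n².

[67/10, 73/10]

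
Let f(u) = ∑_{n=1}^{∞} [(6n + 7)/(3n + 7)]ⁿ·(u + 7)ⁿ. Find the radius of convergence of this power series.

Applying the root test, |a_n|^(1/n) = (6n + 7)/(3n + 7) → 2.
The series converges when 2 · |u + 7| < 1, giving R = 1/2.

R = 1/2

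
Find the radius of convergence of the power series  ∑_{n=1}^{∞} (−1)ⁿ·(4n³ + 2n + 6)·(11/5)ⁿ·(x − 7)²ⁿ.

R = √55/11

The ratio of consecutive coefficients is [(4(n+1)³ + 2(n+1) + 6)/(4n³ + 2n + 6)] · 11/5 → 11/5.
Writing y = (x − 7)², the series in y has radius 5/11, so |x − 7| < √(5/11) and R = √55/11.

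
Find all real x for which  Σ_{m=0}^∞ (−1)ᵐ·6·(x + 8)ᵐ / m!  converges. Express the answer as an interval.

Ratio test: |a_{m+1}/a_m| = 6/6 · 1/(m+1) → 0 as m → ∞.
Since the limit is 0 < 1 for every x, the series converges on all of ℝ and R = ∞.

(−∞, ∞)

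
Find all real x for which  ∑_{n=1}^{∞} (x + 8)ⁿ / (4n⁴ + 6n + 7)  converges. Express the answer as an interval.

Apply the ratio test: |a_{n+1}| / |a_n| = (4n⁴ + 6n + 7)/(4(n+1)⁴ + 6(n+1) + 7), which tends to 1 as n → ∞.
Hence R = 1.
Endpoint x = -7: the terms are on the order of 1/n⁴, so the series converges absolutely by comparison with the p-series (p = 4 > 1).
When x = -9, the terms are on the order of 1/n⁴, so the series converges absolutely by comparison with the p-series (p = 4 > 1).

[-9, -7]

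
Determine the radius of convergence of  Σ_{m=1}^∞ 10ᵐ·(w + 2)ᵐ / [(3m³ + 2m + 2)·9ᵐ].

R = 9/10

Apply the ratio test: |a_{m+1}| / |a_m| = [(3m³ + 2m + 2)/(3(m+1)³ + 2(m+1) + 2)] · 10/9, which tends to 10/9 as m → ∞.
Thus R = 1/(10/9) = 9/10.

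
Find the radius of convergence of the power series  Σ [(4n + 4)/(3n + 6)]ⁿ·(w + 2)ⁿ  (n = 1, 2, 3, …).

R = 3/4

Root test: |a_n|^(1/n) = (4n + 4)/(3n + 6) → 4/3.
The series converges when 4/3 · |w + 2| < 1, giving R = 3/4.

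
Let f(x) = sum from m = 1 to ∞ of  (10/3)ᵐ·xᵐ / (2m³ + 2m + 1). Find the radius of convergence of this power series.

R = 3/10

By the ratio test, |a_{m+1}/a_m| = [(2m³ + 2m + 1)/(2(m+1)³ + 2(m+1) + 1)] · 10/3 → 10/3.
Thus R = 1/(10/3) = 3/10.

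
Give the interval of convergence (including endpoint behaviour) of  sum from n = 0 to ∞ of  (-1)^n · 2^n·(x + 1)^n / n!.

Apply the ratio test: |a_{n+1}| / |a_n| = 2 · 1/(n+1), which tends to 0 as n → ∞.
The ratio tends to 0 regardless of x, hence R = ∞.

(−∞, ∞)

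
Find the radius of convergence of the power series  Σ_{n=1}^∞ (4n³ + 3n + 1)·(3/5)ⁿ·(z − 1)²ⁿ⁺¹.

By the ratio test, |a_{n+1}/a_n| = [(4(n+1)³ + 3(n+1) + 1)/(4n³ + 3n + 1)] · 3/5 → 3/5.
Successive powers of (z − 1) differ by 2, so the series converges when |z − 1|² · 3/5 < 1, i.e. |z − 1| < √(5/3). So R = √15/3.

R = √15/3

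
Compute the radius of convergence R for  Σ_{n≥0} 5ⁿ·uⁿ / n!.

R = ∞

Ratio test: |a_{n+1}/a_n| = 5 · 1/(n+1) → 0 as n → ∞.
Since the limit is 0 < 1 for every u, the series converges on all of ℝ and R = ∞.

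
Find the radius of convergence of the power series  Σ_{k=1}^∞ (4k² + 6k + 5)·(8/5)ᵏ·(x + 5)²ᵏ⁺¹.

Apply the ratio test: |a_{k+1}| / |a_k| = [(4(k+1)² + 6(k+1) + 5)/(4k² + 6k + 5)] · 8/5, which tends to 8/5 as k → ∞.
Writing y = (x + 5)², the series in y has radius 5/8, so |x + 5| < √(5/8) and R = √10/4.

R = √10/4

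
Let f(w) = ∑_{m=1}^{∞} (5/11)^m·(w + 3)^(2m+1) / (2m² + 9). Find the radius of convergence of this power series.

R = √55/5

By the ratio test, |a_{m+1}/a_m| = [(2m² + 9)/(2(m+1)² + 9)] · 5/11 → 5/11.
Writing y = (w + 3)², the series in y has radius 11/5, so |w + 3| < √(11/5) and R = √55/5.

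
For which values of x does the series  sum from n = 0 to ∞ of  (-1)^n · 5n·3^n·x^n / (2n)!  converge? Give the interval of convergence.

Apply the ratio test: |a_{n+1}| / |a_n| = 5(n+1)/5n · 3 · 1/[(2n+1)·(2n+2)], which tends to 0 as n → ∞.
Since the limit is 0 < 1 for every x, the series converges on all of ℝ and R = ∞.

(−∞, ∞)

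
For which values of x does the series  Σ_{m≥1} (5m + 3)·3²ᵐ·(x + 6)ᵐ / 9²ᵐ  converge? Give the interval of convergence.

By the ratio test, |a_{m+1}/a_m| = [(5(m+1) + 3)/(5m + 3)] · 9/81 → 1/9.
Hence the series converges for |x + 6| < 1/(1/9) = 9, so the radius of convergence is 9.
Check x = 3: the terms do not tend to 0, so the series diverges.
Check x = -15: the terms have absolute value of order m, which does not tend to 0, so the series diverges by the divergence test.

(-15, 3)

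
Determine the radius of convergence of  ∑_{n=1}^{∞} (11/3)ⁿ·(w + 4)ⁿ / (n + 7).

R = 3/11

The ratio of consecutive coefficients is [(n + 7)/((n+1) + 7)] · 11/3 → 11/3.
The series converges when 11/3 · |w + 4| < 1, giving R = 3/11.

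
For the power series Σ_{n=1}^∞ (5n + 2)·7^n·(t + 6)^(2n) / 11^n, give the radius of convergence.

R = √77/7

Ratio test: |a_{n+1}/a_n| = [(5(n+1) + 2)/(5n + 2)] · 7/11 → 7/11 as n → ∞.
Since the exponent of (t + 6) increases by 2 each term, convergence requires |t + 6|² < 11/7, hence R = √77/7.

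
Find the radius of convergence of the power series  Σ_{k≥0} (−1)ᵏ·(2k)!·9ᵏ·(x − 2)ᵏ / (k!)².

R = 1/36

The ratio of consecutive coefficients is (2k+1)·(2k+2)/(k+1)² · 9 → 36.
Convergence for |x − 2| · 36 < 1, i.e. |x − 2| < 1/36. So R = 1/36.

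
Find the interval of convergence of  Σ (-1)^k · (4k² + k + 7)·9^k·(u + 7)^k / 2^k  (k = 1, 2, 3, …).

Ratio test: |a_{k+1}/a_k| = [(4(k+1)² + (k+1) + 7)/(4k² + k + 7)] · 9/2 → 9/2 as k → ∞.
Thus R = 1/(9/2) = 2/9.
When u = -61/9, the k-th term does not approach 0; divergence by the term test.
At u = -65/9: the terms do not tend to 0, so the series diverges.

(-65/9, -61/9)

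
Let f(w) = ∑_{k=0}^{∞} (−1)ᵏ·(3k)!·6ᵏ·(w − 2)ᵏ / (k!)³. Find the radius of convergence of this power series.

Ratio test: |a_{k+1}/a_k| = (3k+1)·(3k+2)·(3k+3)/(k+1)³ · 6 → 162 as k → ∞.
Hence the series converges for |w − 2| < 1/(162) = 1/162, so the radius of convergence is 1/162.

R = 1/162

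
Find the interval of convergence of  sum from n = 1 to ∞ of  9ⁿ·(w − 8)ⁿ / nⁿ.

Root test: |a_n|^(1/n) = 9/n → 0.
Since the n-th root of |a_n| tends to 0, the series converges for all real w; R = ∞.

(−∞, ∞)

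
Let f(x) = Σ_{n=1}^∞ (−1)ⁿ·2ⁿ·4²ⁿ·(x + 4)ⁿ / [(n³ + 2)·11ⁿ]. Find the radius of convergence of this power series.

By the ratio test, |a_{n+1}/a_n| = [(n³ + 2)/((n+1)³ + 2)] · 2·16/11 → 32/11.
Convergence for |x + 4| · 32/11 < 1, i.e. |x + 4| < 11/32. So R = 11/32.

R = 11/32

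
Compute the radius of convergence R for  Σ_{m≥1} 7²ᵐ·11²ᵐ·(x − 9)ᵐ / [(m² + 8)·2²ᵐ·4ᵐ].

By the ratio test, |a_{m+1}/a_m| = [(m² + 8)/((m+1)² + 8)] · 49·121/(4·4) → 5929/16.
The series converges when 5929/16 · |x − 9| < 1, giving R = 16/5929.

R = 16/5929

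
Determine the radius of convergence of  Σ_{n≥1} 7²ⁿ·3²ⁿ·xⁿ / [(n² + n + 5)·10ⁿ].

The ratio of consecutive coefficients is [(n² + n + 5)/((n+1)² + (n+1) + 5)] · 49·9/10 → 441/10.
The series converges when 441/10 · |x| < 1, giving R = 10/441.

R = 10/441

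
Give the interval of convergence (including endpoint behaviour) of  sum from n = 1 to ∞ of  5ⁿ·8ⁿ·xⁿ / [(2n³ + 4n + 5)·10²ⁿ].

Apply the ratio test: |a_{n+1}| / |a_n| = [(2n³ + 4n + 5)/(2(n+1)³ + 4(n+1) + 5)] · 5·8/100, which tends to 2/5 as n → ∞.
Hence the series converges for |x| < 1/(2/5) = 5/2, so the radius of convergence is 5/2.
Check x = 5/2: absolute convergence follows by limit comparison with Σ 1/n³.
When x = -5/2, the series is dominated by a constant times Σ 1/n³, which converges (p = 3 > 1).

[-5/2, 5/2]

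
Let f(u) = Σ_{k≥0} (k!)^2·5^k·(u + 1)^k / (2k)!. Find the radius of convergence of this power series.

R = 4/5

By the ratio test, |a_{k+1}/a_k| = (k+1)²/[(2k+1)·(2k+2)] · 5 → 5/4.
Thus R = 1/(5/4) = 4/5.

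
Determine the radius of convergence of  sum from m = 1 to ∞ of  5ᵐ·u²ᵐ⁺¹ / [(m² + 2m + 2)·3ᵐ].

R = √15/5

Ratio test: |a_{m+1}/a_m| = [(m² + 2m + 2)/((m+1)² + 2(m+1) + 2)] · 5/3 → 5/3 as m → ∞.
Since the exponent of u increases by 2 each term, convergence requires |u|² < 3/5, hence R = √15/5.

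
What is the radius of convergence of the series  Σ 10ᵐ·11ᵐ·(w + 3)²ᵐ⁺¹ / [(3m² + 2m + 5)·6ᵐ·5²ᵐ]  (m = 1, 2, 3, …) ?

Ratio test: |a_{m+1}/a_m| = [(3m² + 2m + 5)/(3(m+1)² + 2(m+1) + 5)] · 10·11/(6·25) → 11/15 as m → ∞.
Since the exponent of (w + 3) increases by 2 each term, convergence requires |w + 3|² < 15/11, hence R = √165/11.

R = √165/11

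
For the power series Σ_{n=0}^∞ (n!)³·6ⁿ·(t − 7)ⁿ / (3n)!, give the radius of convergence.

R = 9/2

By the ratio test, |a_{n+1}/a_n| = (n+1)³/[(3n+1)·(3n+2)·(3n+3)] · 6 → 2/9.
The series converges when 2/9 · |t − 7| < 1, giving R = 9/2.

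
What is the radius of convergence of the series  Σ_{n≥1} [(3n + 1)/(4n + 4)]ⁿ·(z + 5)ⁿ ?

By the Cauchy root test, |a_n|^(1/n) = (3n + 1)/(4n + 4) → 3/4.
Hence the series converges for |z + 5| < 1/(3/4) = 4/3, so the radius of convergence is 4/3.

R = 4/3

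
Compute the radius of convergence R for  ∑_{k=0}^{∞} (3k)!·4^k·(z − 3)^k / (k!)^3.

The ratio of consecutive coefficients is (3k+1)·(3k+2)·(3k+3)/(k+1)³ · 4 → 108.
Convergence for |z − 3| · 108 < 1, i.e. |z − 3| < 1/108. So R = 1/108.

R = 1/108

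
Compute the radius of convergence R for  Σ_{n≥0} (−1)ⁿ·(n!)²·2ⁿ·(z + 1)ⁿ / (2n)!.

R = 2

By the ratio test, |a_{n+1}/a_n| = (n+1)²/[(2n+1)·(2n+2)] · 2 → 1/2.
Convergence for |z + 1| · 1/2 < 1, i.e. |z + 1| < 2. So R = 2.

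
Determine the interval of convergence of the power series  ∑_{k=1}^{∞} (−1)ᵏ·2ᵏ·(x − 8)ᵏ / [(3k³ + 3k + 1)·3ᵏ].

[13/2, 19/2]

The ratio of consecutive coefficients is [(3k³ + 3k + 1)/(3(k+1)³ + 3(k+1) + 1)] · 2/3 → 2/3.
Convergence for |x − 8| · 2/3 < 1, i.e. |x − 8| < 3/2. So R = 3/2.
When x = 19/2, the terms are on the order of 1/k³, so the series converges absolutely by comparison with the p-series (p = 3 > 1).
Check x = 13/2: the series is dominated by a constant times Σ 1/k³, which converges (p = 3 > 1).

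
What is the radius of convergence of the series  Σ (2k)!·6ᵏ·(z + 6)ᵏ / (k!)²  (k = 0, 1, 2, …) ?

The ratio of consecutive coefficients is (2k+1)·(2k+2)/(k+1)² · 6 → 24.
Hence the series converges for |z + 6| < 1/(24) = 1/24, so the radius of convergence is 1/24.

R = 1/24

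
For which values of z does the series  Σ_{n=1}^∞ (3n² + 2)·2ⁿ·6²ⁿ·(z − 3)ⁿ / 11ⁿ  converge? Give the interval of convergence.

(205/72, 227/72)

Apply the ratio test: |a_{n+1}| / |a_n| = [(3(n+1)² + 2)/(3n² + 2)] · 2·36/11, which tends to 72/11 as n → ∞.
The series converges when 72/11 · |z − 3| < 1, giving R = 11/72.
Check z = 227/72: the terms do not tend to 0, so the series diverges.
Endpoint z = 205/72: the terms do not tend to 0, so the series diverges.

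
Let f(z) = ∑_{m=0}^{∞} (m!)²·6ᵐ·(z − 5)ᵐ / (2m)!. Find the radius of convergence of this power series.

R = 2/3

Apply the ratio test: |a_{m+1}| / |a_m| = (m+1)²/[(2m+1)·(2m+2)] · 6, which tends to 3/2 as m → ∞.
Convergence for |z − 5| · 3/2 < 1, i.e. |z − 5| < 2/3. So R = 2/3.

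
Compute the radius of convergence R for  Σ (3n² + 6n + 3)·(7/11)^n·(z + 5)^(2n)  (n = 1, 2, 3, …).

The ratio of consecutive coefficients is [(3(n+1)² + 6(n+1) + 3)/(3n² + 6n + 3)] · 7/11 → 7/11.
Writing y = (z + 5)², the series in y has radius 11/7, so |z + 5| < √(11/7) and R = √77/7.

R = √77/7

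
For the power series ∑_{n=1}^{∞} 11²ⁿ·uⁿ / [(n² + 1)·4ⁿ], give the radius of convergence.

R = 4/121

Ratio test: |a_{n+1}/a_n| = [(n² + 1)/((n+1)² + 1)] · 121/4 → 121/4 as n → ∞.
Thus R = 1/(121/4) = 4/121.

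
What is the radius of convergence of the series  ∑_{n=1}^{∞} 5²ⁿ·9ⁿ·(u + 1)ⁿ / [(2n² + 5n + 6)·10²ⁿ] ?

R = 4/9

Apply the ratio test: |a_{n+1}| / |a_n| = [(2n² + 5n + 6)/(2(n+1)² + 5(n+1) + 6)] · 25·9/100, which tends to 9/4 as n → ∞.
Hence the series converges for |u + 1| < 1/(9/4) = 4/9, so the radius of convergence is 4/9.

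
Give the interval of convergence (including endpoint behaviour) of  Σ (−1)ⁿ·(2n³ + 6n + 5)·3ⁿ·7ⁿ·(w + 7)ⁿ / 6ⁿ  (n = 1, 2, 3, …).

(-51/7, -47/7)

By the ratio test, |a_{n+1}/a_n| = [(2(n+1)³ + 6(n+1) + 5)/(2n³ + 6n + 5)] · 3·7/6 → 7/2.
Convergence for |w + 7| · 7/2 < 1, i.e. |w + 7| < 2/7. So R = 2/7.
At w = -47/7: the terms have absolute value of order n³, which does not tend to 0, so the series diverges by the divergence test.
Endpoint w = -51/7: the terms have absolute value of order n³, which does not tend to 0, so the series diverges by the divergence test.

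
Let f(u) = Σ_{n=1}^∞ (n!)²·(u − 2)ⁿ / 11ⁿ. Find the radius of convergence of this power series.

Ratio test: |a_{n+1}/a_n| = (n+1)² · 1/11 → ∞ as n → ∞.
The terms grow without bound for any (u − 2) ≠ 0, so R = 0 (convergence only at u = 2).

R = 0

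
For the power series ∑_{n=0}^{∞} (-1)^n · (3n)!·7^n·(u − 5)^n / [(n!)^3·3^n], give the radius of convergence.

R = 1/63

Apply the ratio test: |a_{n+1}| / |a_n| = (3n+1)·(3n+2)·(3n+3)/(n+1)³ · 7/3, which tends to 63 as n → ∞.
Convergence for |u − 5| · 63 < 1, i.e. |u − 5| < 1/63. So R = 1/63.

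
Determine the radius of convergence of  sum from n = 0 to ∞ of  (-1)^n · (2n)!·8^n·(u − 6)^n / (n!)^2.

Apply the ratio test: |a_{n+1}| / |a_n| = (2n+1)·(2n+2)/(n+1)² · 8, which tends to 32 as n → ∞.
Thus R = 1/(32) = 1/32.

R = 1/32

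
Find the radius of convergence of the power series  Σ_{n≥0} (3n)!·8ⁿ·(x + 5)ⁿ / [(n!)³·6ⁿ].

R = 1/36

By the ratio test, |a_{n+1}/a_n| = (3n+1)·(3n+2)·(3n+3)/(n+1)³ · 8/6 → 36.
Convergence for |x + 5| · 36 < 1, i.e. |x + 5| < 1/36. So R = 1/36.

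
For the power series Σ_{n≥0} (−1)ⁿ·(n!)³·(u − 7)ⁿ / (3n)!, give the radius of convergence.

The ratio of consecutive coefficients is (n+1)³/[(3n+1)·(3n+2)·(3n+3)] → 1/27.
Thus R = 1/(1/27) = 27.

R = 27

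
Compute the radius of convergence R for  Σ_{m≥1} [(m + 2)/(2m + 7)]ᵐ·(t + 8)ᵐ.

By the Cauchy root test, |a_m|^(1/m) = (m + 2)/(2m + 7) → 1/2.
Convergence for |t + 8| · 1/2 < 1, i.e. |t + 8| < 2. So R = 2.

R = 2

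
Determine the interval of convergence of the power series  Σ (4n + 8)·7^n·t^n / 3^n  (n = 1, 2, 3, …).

(-3/7, 3/7)

Apply the ratio test: |a_{n+1}| / |a_n| = [(4(n+1) + 8)/(4n + 8)] · 7/3, which tends to 7/3 as n → ∞.
Convergence for |t| · 7/3 < 1, i.e. |t| < 3/7. So R = 3/7.
When t = 3/7, the terms do not tend to 0, so the series diverges.
At t = -3/7: the terms do not tend to 0, so the series diverges.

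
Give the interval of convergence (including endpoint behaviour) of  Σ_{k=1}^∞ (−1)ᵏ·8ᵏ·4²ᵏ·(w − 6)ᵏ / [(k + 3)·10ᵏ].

(379/64, 389/64]

Ratio test: |a_{k+1}/a_k| = [(k + 3)/((k+1) + 3)] · 8·16/10 → 64/5 as k → ∞.
Thus R = 1/(64/5) = 5/64.
At w = 389/64: convergence follows from the alternating series test (terms decrease monotonically to 0).
When w = 379/64, the terms are asymptotic to a nonzero constant times 1/k, so the series diverges by limit comparison with Σ 1/k.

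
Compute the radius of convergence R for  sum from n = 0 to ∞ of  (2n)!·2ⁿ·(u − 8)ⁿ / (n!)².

R = 1/8

Apply the ratio test: |a_{n+1}| / |a_n| = (2n+1)·(2n+2)/(n+1)² · 2, which tends to 8 as n → ∞.
Thus R = 1/(8) = 1/8.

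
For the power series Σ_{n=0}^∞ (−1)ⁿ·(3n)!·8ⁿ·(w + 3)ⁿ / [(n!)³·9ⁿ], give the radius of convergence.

Ratio test: |a_{n+1}/a_n| = (3n+1)·(3n+2)·(3n+3)/(n+1)³ · 8/9 → 24 as n → ∞.
Convergence for |w + 3| · 24 < 1, i.e. |w + 3| < 1/24. So R = 1/24.

R = 1/24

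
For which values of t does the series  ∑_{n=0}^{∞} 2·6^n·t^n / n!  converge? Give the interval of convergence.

The ratio of consecutive coefficients is 2/2 · 6 · 1/(n+1) → 0.
The ratio tends to 0 regardless of t, hence R = ∞.

(−∞, ∞)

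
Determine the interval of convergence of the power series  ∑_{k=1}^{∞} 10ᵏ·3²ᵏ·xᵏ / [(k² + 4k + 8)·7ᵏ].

[-7/90, 7/90]

The ratio of consecutive coefficients is [(k² + 4k + 8)/((k+1)² + 4(k+1) + 8)] · 10·9/7 → 90/7.
Convergence for |x| · 90/7 < 1, i.e. |x| < 7/90. So R = 7/90.
At x = 7/90: absolute convergence follows by limit comparison with Σ 1/k².
At x = -7/90: the terms are on the order of 1/k², so the series converges absolutely by comparison with the p-series (p = 2 > 1).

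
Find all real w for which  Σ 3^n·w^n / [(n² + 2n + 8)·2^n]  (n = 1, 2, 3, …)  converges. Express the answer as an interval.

Apply the ratio test: |a_{n+1}| / |a_n| = [(n² + 2n + 8)/((n+1)² + 2(n+1) + 8)] · 3/2, which tends to 3/2 as n → ∞.
Thus R = 1/(3/2) = 2/3.
Check w = 2/3: absolute convergence follows by limit comparison with Σ 1/n².
At w = -2/3: absolute convergence follows by limit comparison with Σ 1/n².

[-2/3, 2/3]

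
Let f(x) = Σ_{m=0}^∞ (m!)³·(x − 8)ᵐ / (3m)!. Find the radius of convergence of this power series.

The ratio of consecutive coefficients is (m+1)³/[(3m+1)·(3m+2)·(3m+3)] → 1/27.
Convergence for |x − 8| · 1/27 < 1, i.e. |x − 8| < 27. So R = 27.

R = 27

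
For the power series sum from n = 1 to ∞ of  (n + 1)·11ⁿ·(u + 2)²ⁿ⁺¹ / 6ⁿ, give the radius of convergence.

By the ratio test, |a_{n+1}/a_n| = [((n+1) + 1)/(n + 1)] · 11/6 → 11/6.
Successive powers of (u + 2) differ by 2, so the series converges when |u + 2|² · 11/6 < 1, i.e. |u + 2| < √(6/11). So R = √66/11.

R = √66/11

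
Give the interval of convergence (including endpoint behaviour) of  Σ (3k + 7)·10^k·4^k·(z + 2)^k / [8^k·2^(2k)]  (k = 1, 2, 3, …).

By the ratio test, |a_{k+1}/a_k| = [(3(k+1) + 7)/(3k + 7)] · 10·4/(8·4) → 5/4.
Hence the series converges for |z + 2| < 1/(5/4) = 4/5, so the radius of convergence is 4/5.
When z = -6/5, the terms do not tend to 0, so the series diverges.
Check z = -14/5: the terms have absolute value of order k, which does not tend to 0, so the series diverges by the divergence test.

(-14/5, -6/5)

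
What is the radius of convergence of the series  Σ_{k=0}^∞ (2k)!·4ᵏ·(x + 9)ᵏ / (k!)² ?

The ratio of consecutive coefficients is (2k+1)·(2k+2)/(k+1)² · 4 → 16.
The series converges when 16 · |x + 9| < 1, giving R = 1/16.

R = 1/16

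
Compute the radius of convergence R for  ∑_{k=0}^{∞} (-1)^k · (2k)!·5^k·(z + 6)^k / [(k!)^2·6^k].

R = 3/10

By the ratio test, |a_{k+1}/a_k| = (2k+1)·(2k+2)/(k+1)² · 5/6 → 10/3.
Hence the series converges for |z + 6| < 1/(10/3) = 3/10, so the radius of convergence is 3/10.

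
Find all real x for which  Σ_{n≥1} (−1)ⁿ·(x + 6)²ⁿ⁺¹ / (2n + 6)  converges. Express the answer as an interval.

[-7, -5]

Ratio test: |a_{n+1}/a_n| = (2n + 6)/(2(n+1) + 6) → 1 as n → ∞.
Writing y = (x + 6)², the series in y has radius 1, so |x + 6| < √(1) = 1 and R = 1.
Check x = -5: the terms alternate in sign and decrease monotonically to 0 in absolute value (size ~ c/n), so the alternating series test gives convergence.
Check x = -7: the terms alternate in sign and decrease monotonically to 0 in absolute value (size ~ c/n), so the alternating series test gives convergence.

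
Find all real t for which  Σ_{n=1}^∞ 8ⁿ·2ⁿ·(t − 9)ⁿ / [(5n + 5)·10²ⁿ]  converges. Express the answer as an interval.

[11/4, 61/4)

Apply the ratio test: |a_{n+1}| / |a_n| = [(5n + 5)/(5(n+1) + 5)] · 8·2/100, which tends to 4/25 as n → ∞.
Convergence for |t − 9| · 4/25 < 1, i.e. |t − 9| < 25/4. So R = 25/4.
Check t = 61/4: the terms behave like c/n; limit comparison with the harmonic series gives divergence.
Check t = 11/4: convergence follows from the alternating series test (terms decrease monotonically to 0).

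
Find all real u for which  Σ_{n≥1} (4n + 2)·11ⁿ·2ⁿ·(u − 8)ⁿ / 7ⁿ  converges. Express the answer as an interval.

(169/22, 183/22)

Ratio test: |a_{n+1}/a_n| = [(4(n+1) + 2)/(4n + 2)] · 11·2/7 → 22/7 as n → ∞.
Convergence for |u − 8| · 22/7 < 1, i.e. |u − 8| < 7/22. So R = 7/22.
When u = 183/22, the terms do not tend to 0, so the series diverges.
At u = 169/22: the n-th term does not approach 0; divergence by the term test.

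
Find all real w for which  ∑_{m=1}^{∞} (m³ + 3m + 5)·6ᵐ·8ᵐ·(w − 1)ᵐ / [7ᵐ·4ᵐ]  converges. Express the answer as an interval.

The ratio of consecutive coefficients is [((m+1)³ + 3(m+1) + 5)/(m³ + 3m + 5)] · 6·8/(7·4) → 12/7.
Hence the series converges for |w − 1| < 1/(12/7) = 7/12, so the radius of convergence is 7/12.
When w = 19/12, the terms have absolute value of order m³, which does not tend to 0, so the series diverges by the divergence test.
At w = 5/12: the m-th term does not approach 0; divergence by the term test.

(5/12, 19/12)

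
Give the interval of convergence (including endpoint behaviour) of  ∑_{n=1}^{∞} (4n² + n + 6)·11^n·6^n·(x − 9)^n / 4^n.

By the ratio test, |a_{n+1}/a_n| = [(4(n+1)² + (n+1) + 6)/(4n² + n + 6)] · 11·6/4 → 33/2.
Thus R = 1/(33/2) = 2/33.
Check x = 299/33: the n-th term does not approach 0; divergence by the term test.
At x = 295/33: the n-th term does not approach 0; divergence by the term test.

(295/33, 299/33)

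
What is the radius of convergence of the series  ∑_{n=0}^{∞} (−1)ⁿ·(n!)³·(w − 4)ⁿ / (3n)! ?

The ratio of consecutive coefficients is (n+1)³/[(3n+1)·(3n+2)·(3n+3)] → 1/27.
Convergence for |w − 4| · 1/27 < 1, i.e. |w − 4| < 27. So R = 27.

R = 27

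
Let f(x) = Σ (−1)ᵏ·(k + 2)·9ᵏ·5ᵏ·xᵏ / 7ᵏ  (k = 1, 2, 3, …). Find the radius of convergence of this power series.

Apply the ratio test: |a_{k+1}| / |a_k| = [((k+1) + 2)/(k + 2)] · 9·5/7, which tends to 45/7 as k → ∞.
Hence the series converges for |x| < 1/(45/7) = 7/45, so the radius of convergence is 7/45.

R = 7/45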